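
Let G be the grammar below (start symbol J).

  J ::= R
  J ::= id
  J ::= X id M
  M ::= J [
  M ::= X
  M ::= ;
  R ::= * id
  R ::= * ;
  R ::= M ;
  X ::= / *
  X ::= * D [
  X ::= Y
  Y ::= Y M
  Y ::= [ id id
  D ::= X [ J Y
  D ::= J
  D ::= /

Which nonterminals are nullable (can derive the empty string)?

No nonterminal has an empty production or an RHS whose symbols are all nullable.

{ } (none)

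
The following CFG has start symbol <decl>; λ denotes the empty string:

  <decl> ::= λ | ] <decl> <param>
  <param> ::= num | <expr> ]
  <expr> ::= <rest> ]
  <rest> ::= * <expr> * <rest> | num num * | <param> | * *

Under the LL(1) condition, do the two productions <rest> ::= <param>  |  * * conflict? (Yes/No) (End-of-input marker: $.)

Yes

FIRST(<param>) = { *, num } and FIRST(* *) = { * }.
Both contain *, so the two alternatives are not disjoint — LL(1) conflict.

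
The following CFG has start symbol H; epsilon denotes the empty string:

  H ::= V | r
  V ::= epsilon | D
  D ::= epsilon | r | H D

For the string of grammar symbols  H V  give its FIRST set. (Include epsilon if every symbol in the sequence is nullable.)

Add FIRST(H)\{epsilon} = { r }; H is nullable, continue.
Add FIRST(V)\{epsilon} = { r }; V is nullable, continue.
Every symbol is nullable, so include epsilon.

{ r, epsilon }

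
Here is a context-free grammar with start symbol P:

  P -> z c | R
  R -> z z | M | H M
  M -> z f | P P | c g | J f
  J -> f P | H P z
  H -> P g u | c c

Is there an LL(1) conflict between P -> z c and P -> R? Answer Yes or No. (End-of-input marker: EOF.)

FIRST(z c) = { z } and FIRST(R) = { c, f, z }.
Both contain z, so the two alternatives are not disjoint — LL(1) conflict.

Yes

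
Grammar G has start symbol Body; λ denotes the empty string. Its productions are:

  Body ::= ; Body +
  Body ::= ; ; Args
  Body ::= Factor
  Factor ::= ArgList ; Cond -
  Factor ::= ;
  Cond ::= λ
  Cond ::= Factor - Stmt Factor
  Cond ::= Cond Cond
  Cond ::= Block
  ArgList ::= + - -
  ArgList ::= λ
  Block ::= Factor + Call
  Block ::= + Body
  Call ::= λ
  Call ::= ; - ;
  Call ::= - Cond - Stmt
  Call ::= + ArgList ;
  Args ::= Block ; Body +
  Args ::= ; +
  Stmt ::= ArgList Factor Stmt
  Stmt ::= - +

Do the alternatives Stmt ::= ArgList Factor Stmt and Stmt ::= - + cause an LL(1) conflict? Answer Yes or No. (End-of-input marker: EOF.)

FIRST(ArgList Factor Stmt) = { +, ; } and FIRST(- +) = { - }.
The FIRST sets are disjoint and neither alternative is nullable — no conflict.

No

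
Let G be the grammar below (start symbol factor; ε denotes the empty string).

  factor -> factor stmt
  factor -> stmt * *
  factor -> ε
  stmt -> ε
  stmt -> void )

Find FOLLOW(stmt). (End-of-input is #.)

{ #, *, void }

In factor -> factor stmt: stmt is at the end, add FOLLOW(factor) = { #, void }.
In factor -> stmt * *: add FIRST(* *) = { * }.
Union: FOLLOW(stmt) = { #, *, void }.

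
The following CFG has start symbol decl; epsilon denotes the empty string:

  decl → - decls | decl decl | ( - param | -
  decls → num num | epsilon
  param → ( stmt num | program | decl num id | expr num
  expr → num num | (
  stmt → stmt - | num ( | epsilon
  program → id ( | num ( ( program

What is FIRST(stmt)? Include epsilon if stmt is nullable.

{ -, num, epsilon }

From stmt → stmt -: stmt nullable, take FIRST(stmt) ∪ {-} = { -, num }.
stmt → num ( contributes {num}.
stmt → epsilon contributes epsilon.
Union: FIRST(stmt) = { -, num, epsilon }.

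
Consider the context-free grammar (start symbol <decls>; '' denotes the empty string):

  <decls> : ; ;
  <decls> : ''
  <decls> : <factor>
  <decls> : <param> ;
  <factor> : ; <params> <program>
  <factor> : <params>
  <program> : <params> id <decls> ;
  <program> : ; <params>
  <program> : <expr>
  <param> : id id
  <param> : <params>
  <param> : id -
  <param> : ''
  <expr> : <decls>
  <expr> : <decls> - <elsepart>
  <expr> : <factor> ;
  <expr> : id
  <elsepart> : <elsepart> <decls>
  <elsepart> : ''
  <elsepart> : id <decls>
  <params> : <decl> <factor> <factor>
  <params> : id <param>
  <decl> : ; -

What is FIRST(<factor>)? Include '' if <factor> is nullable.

{ ;, id }

<factor> : ; <params> <program> contributes {;}.
From <factor> : <params>: add FIRST(<params>) = { ;, id }.
Union: FIRST(<factor>) = { ;, id }.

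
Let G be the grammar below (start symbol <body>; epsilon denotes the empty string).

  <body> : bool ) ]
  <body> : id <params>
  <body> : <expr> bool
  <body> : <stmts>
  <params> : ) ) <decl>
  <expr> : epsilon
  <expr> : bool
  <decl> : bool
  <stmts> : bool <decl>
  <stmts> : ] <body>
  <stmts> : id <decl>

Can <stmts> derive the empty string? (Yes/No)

No

Nullable nonterminals: <expr>.
No production of <stmts> has an RHS whose symbols are all nullable, so <stmts> is not nullable.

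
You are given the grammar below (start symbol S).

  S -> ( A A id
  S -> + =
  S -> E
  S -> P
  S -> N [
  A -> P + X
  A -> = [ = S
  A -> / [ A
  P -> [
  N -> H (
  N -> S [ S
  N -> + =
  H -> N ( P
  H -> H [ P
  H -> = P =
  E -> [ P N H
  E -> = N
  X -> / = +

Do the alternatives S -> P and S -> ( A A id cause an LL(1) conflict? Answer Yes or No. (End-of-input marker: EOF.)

FIRST(P) = { [ } and FIRST(( A A id) = { ( }.
The FIRST sets are disjoint and neither alternative is nullable — no conflict.

No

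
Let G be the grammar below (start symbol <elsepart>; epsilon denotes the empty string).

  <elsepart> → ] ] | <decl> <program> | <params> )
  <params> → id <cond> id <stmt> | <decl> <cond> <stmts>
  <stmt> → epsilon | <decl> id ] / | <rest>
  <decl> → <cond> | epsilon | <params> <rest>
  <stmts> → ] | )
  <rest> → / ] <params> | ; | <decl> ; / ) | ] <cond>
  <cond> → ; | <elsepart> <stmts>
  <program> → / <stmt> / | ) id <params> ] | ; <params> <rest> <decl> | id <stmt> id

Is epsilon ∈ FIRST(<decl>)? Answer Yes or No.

Yes

<decl> has an epsilon-production, so <decl> ⇒ epsilon.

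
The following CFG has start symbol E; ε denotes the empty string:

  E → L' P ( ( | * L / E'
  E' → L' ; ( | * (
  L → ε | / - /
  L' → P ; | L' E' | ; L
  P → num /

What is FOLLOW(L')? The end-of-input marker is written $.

{ *, ;, num }

In E → L' P ( (: add FIRST(P ( () = { num }.
In E' → L' ; (: add FIRST(; () = { ; }.
In L' → L' E': add FIRST(E') = { *, ;, num }.
Union: FOLLOW(L') = { *, ;, num }.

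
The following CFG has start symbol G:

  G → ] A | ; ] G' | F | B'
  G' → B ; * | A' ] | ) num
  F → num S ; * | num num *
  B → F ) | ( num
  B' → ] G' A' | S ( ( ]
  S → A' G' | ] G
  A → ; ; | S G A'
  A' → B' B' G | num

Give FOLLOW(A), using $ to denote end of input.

{ $, (, ), ;, ], num }

In G → ] A: A is at the end, add FOLLOW(G) = { $, (, ), ;, ], num }.
Union: FOLLOW(A) = { $, (, ), ;, ], num }.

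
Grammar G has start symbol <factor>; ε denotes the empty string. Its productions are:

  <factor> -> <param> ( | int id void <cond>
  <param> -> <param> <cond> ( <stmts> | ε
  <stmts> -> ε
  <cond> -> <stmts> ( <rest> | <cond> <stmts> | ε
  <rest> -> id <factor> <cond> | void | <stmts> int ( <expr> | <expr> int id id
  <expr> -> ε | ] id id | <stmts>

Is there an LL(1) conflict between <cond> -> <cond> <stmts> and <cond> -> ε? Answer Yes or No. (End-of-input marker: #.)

Yes

FIRST(<cond> <stmts>) = { (, ε } and FIRST(ε) = { ε }.
Both alternatives are nullable, violating the LL(1) condition.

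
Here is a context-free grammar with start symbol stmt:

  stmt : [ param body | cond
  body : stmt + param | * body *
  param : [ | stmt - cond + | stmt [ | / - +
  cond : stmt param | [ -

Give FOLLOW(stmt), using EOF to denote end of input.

{ EOF, +, -, /, [ }

stmt is the start symbol, so EOF ∈ FOLLOW(stmt).
In body : stmt + param: add FIRST(+ param) = { + }.
In param : stmt - cond +: add FIRST(- cond +) = { - }.
In param : stmt [: add FIRST([) = { [ }.
In cond : stmt param: add FIRST(param) = { /, [ }.
Union: FOLLOW(stmt) = { EOF, +, -, /, [ }.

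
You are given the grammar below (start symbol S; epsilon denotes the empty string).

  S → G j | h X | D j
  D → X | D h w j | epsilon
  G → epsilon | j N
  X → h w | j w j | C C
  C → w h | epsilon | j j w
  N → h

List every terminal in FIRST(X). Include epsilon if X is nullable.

{ h, j, w, epsilon }

X → h w contributes {h}.
X → j w j contributes {j}.
From X → C C: C, C nullable, take FIRST(C) ∪ FIRST(C) = { j, w }; also epsilon since the whole RHS is nullable.
Union: FIRST(X) = { h, j, w, epsilon }.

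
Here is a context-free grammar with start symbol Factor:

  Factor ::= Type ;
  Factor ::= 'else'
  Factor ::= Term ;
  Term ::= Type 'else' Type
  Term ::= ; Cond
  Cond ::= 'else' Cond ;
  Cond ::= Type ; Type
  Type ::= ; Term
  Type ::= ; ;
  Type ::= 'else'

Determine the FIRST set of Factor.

{ 'else', ; }

From Factor ::= Type ;: add FIRST(Type) = { 'else', ; }.
Factor ::= 'else' contributes {'else'}.
From Factor ::= Term ;: add FIRST(Term) = { 'else', ; }.
Union: FIRST(Factor) = { 'else', ; }.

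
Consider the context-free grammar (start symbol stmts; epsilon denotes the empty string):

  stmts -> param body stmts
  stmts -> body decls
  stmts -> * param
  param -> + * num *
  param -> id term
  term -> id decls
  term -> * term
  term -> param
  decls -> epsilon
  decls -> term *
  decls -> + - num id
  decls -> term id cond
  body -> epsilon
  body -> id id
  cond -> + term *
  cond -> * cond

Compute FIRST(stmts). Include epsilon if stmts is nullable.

{ *, +, id, epsilon }

From stmts -> param body stmts: add FIRST(param) = { +, id }.
From stmts -> body decls: body, decls nullable, take FIRST(body) ∪ FIRST(decls) = { *, +, id }; also epsilon since the whole RHS is nullable.
stmts -> * param contributes {*}.
Union: FIRST(stmts) = { *, +, id, epsilon }.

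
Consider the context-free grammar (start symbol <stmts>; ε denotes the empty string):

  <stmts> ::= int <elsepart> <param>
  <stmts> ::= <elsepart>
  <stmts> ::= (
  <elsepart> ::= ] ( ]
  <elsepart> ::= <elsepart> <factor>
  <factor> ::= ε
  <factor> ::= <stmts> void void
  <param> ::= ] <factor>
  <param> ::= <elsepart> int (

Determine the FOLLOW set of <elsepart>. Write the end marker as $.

{ $, (, ], int, void }

In <stmts> ::= int <elsepart> <param>: add FIRST(<param>) = { ] }.
In <stmts> ::= <elsepart>: <elsepart> is at the end, add FOLLOW(<stmts>) = { $, void }.
In <elsepart> ::= <elsepart> <factor>: add FIRST(<factor>)\{ε} = { (, ], int }.
  Since <factor> is nullable, also add FOLLOW(<elsepart>) = { $, (, ], int, void }.
In <param> ::= <elsepart> int (: add FIRST(int () = { int }.
Union: FOLLOW(<elsepart>) = { $, (, ], int, void }.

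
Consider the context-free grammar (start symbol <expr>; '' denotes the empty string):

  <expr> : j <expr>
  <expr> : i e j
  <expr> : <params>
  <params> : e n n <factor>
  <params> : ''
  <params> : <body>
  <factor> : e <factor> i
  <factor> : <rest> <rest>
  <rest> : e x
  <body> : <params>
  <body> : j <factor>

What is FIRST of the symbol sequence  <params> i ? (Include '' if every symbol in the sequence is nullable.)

{ e, i, j }

Add FIRST(<params>)\{''} = { e, j }; <params> is nullable, continue.
i is a terminal; add {i} and stop.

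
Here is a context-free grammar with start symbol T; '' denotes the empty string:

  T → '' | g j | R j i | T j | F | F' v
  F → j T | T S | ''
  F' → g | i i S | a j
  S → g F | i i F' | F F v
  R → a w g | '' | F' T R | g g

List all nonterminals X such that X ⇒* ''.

Directly nullable (have an ''-production): T, F, R.
No other nonterminal has a production whose RHS symbols are all nullable.

{ F, R, T }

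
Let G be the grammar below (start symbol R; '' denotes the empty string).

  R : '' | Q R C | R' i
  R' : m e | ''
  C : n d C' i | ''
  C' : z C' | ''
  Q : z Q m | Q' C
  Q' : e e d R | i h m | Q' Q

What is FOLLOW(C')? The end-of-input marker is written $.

In C : n d C' i: add FIRST(i) = { i }.
In C' : z C': C' is at the end, add FOLLOW(C') = { i }.
Union: FOLLOW(C') = { i }.

{ i }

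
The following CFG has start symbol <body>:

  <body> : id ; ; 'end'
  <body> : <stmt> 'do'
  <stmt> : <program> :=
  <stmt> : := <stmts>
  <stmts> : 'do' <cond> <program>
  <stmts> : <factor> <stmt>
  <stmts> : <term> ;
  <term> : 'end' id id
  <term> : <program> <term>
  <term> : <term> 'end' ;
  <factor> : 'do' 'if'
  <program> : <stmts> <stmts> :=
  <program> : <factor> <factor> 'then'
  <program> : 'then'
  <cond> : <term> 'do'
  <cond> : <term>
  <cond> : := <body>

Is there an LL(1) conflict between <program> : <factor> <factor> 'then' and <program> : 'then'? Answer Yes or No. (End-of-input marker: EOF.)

FIRST(<factor> <factor> 'then') = { 'do' } and FIRST('then') = { 'then' }.
The FIRST sets are disjoint and neither alternative is nullable — no conflict.

No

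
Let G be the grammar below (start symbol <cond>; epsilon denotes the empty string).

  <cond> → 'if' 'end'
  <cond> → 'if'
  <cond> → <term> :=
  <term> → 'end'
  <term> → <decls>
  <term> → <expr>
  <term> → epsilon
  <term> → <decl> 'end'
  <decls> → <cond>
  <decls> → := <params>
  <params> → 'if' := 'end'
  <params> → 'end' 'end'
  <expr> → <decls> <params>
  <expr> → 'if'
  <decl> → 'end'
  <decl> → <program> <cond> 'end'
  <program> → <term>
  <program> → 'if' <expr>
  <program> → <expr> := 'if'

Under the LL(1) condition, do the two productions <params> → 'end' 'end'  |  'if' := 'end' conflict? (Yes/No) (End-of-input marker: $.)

No

FIRST('end' 'end') = { 'end' } and FIRST('if' := 'end') = { 'if' }.
The FIRST sets are disjoint and neither alternative is nullable — no conflict.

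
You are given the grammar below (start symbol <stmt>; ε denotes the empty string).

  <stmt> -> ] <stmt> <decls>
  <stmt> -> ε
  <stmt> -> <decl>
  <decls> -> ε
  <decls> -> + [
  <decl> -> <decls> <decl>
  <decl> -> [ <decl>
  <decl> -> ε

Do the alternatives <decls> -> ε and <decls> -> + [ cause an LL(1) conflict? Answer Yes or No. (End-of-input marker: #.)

FIRST(ε) = { ε } and FIRST(+ [) = { + }.
The first alternative is nullable and FOLLOW(<decls>) = { #, +, [ } shares + with FIRST of the second — conflict.

Yes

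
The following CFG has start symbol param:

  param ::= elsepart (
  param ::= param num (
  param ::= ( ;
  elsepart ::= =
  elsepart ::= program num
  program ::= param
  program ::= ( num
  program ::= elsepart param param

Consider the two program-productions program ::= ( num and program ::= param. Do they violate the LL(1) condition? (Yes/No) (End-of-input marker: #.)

FIRST(( num) = { ( } and FIRST(param) = { (, = }.
Both contain (, so the two alternatives are not disjoint — LL(1) conflict.

Yes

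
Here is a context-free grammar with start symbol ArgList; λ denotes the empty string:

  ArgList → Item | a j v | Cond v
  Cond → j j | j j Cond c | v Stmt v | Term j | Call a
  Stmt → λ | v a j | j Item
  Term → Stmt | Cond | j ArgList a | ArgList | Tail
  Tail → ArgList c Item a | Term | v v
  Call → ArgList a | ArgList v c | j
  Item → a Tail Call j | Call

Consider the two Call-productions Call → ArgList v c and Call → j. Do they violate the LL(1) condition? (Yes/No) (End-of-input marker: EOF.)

Yes

FIRST(ArgList v c) = { a, j, v } and FIRST(j) = { j }.
Both contain j, so the two alternatives are not disjoint — LL(1) conflict.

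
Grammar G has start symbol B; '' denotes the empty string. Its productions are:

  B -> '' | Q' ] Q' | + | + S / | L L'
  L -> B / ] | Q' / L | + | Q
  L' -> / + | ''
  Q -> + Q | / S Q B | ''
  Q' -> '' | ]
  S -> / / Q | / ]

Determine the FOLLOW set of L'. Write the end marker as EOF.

{ EOF, +, /, ] }

In B -> L L': L' is at the end, add FOLLOW(B) = { EOF, +, /, ] }.
Union: FOLLOW(L') = { EOF, +, /, ] }.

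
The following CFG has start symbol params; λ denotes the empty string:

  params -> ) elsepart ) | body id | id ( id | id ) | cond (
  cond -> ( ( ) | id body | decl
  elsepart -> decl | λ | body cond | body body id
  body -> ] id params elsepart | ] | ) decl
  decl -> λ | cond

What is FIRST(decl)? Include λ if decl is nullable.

decl -> λ contributes λ.
From decl -> cond: add FIRST(cond) = { (, id, λ } (including λ since cond is nullable).
Union: FIRST(decl) = { (, id, λ }.

{ (, id, λ }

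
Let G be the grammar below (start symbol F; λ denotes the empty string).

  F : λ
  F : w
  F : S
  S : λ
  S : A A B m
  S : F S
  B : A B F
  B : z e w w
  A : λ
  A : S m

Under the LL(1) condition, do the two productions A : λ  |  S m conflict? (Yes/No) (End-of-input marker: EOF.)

FIRST(λ) = { λ } and FIRST(S m) = { m, w, z }.
The first alternative is nullable and FOLLOW(A) = { m, w, z } shares m with FIRST of the second — conflict.

Yes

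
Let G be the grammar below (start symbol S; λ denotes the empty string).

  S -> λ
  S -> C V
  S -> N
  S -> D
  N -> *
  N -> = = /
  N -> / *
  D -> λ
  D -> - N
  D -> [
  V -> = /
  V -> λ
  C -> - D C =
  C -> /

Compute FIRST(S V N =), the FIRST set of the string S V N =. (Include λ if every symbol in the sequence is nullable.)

Add FIRST(S)\{λ} = { *, -, /, =, [ }; S is nullable, continue.
Add FIRST(V)\{λ} = { = }; V is nullable, continue.
Add FIRST(N) = { *, /, = }; N is not nullable, stop.

{ *, -, /, =, [ }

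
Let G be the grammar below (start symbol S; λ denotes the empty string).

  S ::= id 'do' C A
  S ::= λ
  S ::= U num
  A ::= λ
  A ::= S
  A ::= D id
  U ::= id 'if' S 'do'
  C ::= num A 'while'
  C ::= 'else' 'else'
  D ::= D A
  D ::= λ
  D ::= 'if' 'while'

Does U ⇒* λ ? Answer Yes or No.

No

Nullable nonterminals: A, D, S.
No production of U has an RHS whose symbols are all nullable, so U is not nullable.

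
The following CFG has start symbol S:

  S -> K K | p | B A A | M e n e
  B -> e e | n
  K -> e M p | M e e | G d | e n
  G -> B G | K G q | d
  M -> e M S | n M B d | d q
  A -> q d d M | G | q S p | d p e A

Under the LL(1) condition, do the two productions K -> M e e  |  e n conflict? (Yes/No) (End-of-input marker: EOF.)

Yes

FIRST(M e e) = { d, e, n } and FIRST(e n) = { e }.
Both contain e, so the two alternatives are not disjoint — LL(1) conflict.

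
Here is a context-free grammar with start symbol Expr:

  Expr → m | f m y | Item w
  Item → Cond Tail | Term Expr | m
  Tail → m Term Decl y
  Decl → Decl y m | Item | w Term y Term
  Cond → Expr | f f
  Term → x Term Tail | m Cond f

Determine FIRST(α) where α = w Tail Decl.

{ w }

w is a terminal; add {w} and stop.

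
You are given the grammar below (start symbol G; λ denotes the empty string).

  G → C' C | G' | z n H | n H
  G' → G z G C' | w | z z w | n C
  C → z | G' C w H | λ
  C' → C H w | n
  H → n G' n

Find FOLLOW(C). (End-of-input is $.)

In G → C' C: C is at the end, add FOLLOW(G) = { $, n, w, z }.
In G' → n C: C is at the end, add FOLLOW(G') = { $, n, w, z }.
In C → G' C w H: add FIRST(w H) = { w }.
In C' → C H w: add FIRST(H w) = { n }.
Union: FOLLOW(C) = { $, n, w, z }.

{ $, n, w, z }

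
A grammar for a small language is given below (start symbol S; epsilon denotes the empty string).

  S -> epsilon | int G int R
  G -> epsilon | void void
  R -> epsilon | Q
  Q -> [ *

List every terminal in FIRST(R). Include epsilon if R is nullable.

R -> epsilon contributes epsilon.
From R -> Q: add FIRST(Q) = { [ }.
Union: FIRST(R) = { [, epsilon }.

{ [, epsilon }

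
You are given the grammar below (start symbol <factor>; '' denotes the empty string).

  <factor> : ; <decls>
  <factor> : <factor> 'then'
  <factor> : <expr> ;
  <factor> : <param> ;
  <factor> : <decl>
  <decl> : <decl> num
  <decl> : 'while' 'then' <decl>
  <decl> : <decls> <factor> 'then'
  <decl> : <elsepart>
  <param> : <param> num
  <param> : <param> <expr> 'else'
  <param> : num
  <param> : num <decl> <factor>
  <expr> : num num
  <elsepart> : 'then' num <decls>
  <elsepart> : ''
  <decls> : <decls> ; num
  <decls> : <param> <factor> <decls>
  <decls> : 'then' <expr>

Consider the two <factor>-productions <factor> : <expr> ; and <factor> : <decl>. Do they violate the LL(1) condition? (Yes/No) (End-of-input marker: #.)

FIRST(<expr> ;) = { num } and FIRST(<decl>) = { 'then', 'while', num, '' }.
Both contain num, so the two alternatives are not disjoint — LL(1) conflict.

Yes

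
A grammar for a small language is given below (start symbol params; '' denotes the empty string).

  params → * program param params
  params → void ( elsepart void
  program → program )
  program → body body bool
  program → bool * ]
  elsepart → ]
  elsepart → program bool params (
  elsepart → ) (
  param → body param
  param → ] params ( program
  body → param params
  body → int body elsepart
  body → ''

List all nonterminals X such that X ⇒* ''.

{ body }

Directly nullable (have an ''-production): body.
No other nonterminal has a production whose RHS symbols are all nullable.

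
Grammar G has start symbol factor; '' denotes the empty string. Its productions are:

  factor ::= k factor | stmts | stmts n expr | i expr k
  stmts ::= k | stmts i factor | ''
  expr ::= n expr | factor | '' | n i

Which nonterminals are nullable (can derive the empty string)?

Directly nullable (have an ''-production): stmts, expr.
factor ::= stmts with every symbol nullable, so factor is nullable.

{ expr, factor, stmts }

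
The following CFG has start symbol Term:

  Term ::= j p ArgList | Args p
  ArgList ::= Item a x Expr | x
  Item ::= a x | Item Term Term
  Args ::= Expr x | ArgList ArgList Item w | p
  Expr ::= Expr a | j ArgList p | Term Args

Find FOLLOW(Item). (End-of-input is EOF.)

In ArgList ::= Item a x Expr: add FIRST(a x Expr) = { a }.
In Item ::= Item Term Term: add FIRST(Term Term) = { a, j, p, x }.
In Args ::= ArgList ArgList Item w: add FIRST(w) = { w }.
Union: FOLLOW(Item) = { a, j, p, w, x }.

{ a, j, p, w, x }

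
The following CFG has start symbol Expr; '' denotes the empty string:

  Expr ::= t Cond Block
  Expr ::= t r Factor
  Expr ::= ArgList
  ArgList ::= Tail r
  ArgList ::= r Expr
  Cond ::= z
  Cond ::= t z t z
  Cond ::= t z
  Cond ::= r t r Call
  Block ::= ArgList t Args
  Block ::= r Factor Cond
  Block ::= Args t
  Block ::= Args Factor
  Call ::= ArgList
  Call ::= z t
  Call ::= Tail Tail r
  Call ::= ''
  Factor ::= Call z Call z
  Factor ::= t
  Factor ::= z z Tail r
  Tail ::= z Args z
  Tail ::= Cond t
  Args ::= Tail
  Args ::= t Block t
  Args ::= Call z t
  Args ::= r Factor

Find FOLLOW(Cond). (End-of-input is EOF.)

{ EOF, r, t, z }

In Expr ::= t Cond Block: add FIRST(Block) = { r, t, z }.
In Block ::= r Factor Cond: Cond is at the end, add FOLLOW(Block) = { EOF, r, t, z }.
In Tail ::= Cond t: add FIRST(t) = { t }.
Union: FOLLOW(Cond) = { EOF, r, t, z }.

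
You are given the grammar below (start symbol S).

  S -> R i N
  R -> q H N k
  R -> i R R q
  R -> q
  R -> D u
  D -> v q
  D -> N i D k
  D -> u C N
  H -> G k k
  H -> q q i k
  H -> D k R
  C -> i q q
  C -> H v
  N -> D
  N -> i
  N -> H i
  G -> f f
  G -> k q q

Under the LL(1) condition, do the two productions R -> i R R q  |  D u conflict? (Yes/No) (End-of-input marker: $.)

FIRST(i R R q) = { i } and FIRST(D u) = { f, i, k, q, u, v }.
Both contain i, so the two alternatives are not disjoint — LL(1) conflict.

Yes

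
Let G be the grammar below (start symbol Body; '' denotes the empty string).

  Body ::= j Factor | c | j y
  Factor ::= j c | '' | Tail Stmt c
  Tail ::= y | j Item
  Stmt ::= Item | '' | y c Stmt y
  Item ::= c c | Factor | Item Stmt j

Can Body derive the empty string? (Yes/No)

Nullable nonterminals: Factor, Item, Stmt.
No production of Body has an RHS whose symbols are all nullable, so Body is not nullable.

No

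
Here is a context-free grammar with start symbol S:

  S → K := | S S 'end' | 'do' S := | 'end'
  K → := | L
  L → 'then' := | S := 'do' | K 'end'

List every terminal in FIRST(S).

{ 'do', 'end', 'then', := }

From S → K :=: add FIRST(K) = { 'do', 'end', 'then', := }.
From S → S S 'end': add FIRST(S) = { 'do', 'end', 'then', := }.
S → 'do' S := contributes {'do'}.
S → 'end' contributes {'end'}.
Union: FIRST(S) = { 'do', 'end', 'then', := }.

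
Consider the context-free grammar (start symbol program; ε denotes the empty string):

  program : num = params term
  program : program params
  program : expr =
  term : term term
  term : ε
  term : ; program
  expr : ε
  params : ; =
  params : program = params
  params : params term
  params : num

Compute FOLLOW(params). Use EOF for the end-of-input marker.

In program : num = params term: add FIRST(term)\{ε} = { ; }.
  Since term is nullable, also add FOLLOW(program) = { EOF, ;, =, num }.
In program : program params: params is at the end, add FOLLOW(program) = { EOF, ;, =, num }.
In params : program = params: params is at the end, add FOLLOW(params) = { EOF, ;, =, num }.
In params : params term: add FIRST(term)\{ε} = { ; }.
  Since term is nullable, also add FOLLOW(params) = { EOF, ;, =, num }.
Union: FOLLOW(params) = { EOF, ;, =, num }.

{ EOF, ;, =, num }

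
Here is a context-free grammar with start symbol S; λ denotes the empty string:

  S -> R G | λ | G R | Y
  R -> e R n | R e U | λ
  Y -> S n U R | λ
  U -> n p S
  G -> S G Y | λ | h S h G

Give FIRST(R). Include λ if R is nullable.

{ e, λ }

R -> e R n contributes {e}.
From R -> R e U: R nullable, take FIRST(R) ∪ {e} = { e }.
R -> λ contributes λ.
Union: FIRST(R) = { e, λ }.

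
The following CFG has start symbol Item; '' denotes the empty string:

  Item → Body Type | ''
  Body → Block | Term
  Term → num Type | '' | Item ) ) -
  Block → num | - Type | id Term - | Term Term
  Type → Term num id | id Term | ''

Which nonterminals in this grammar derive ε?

Directly nullable (have an ''-production): Item, Term, Type.
Block → Term Term with every symbol nullable, so Block is nullable.
Body → Block with every symbol nullable, so Body is nullable.

{ Block, Body, Item, Term, Type }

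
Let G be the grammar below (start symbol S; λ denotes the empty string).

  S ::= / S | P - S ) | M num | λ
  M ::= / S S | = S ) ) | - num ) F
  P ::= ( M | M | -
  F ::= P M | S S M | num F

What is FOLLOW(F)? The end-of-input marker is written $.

{ -, /, =, num }

In M ::= - num ) F: F is at the end, add FOLLOW(M) = { -, /, =, num }.
In F ::= num F: F is at the end, add FOLLOW(F) = { -, /, =, num }.
Union: FOLLOW(F) = { -, /, =, num }.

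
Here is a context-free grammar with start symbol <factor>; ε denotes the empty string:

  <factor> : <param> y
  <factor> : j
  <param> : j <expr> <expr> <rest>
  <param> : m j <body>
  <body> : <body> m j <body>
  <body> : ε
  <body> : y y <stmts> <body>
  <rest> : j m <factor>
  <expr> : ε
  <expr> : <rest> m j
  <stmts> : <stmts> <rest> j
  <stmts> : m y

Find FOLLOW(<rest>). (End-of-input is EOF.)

In <param> : j <expr> <expr> <rest>: <rest> is at the end, add FOLLOW(<param>) = { y }.
In <expr> : <rest> m j: add FIRST(m j) = { m }.
In <stmts> : <stmts> <rest> j: add FIRST(j) = { j }.
Union: FOLLOW(<rest>) = { j, m, y }.

{ j, m, y }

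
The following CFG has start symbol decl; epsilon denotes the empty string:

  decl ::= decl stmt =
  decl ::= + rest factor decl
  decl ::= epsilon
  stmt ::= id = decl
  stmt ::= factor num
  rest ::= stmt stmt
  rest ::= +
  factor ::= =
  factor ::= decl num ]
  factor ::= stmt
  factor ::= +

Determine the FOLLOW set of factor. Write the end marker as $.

In decl ::= + rest factor decl: add FIRST(decl)\{epsilon} = { +, =, id, num }.
  Since decl is nullable, also add FOLLOW(decl) = { $, +, =, id, num }.
In stmt ::= factor num: add FIRST(num) = { num }.
Union: FOLLOW(factor) = { $, +, =, id, num }.

{ $, +, =, id, num }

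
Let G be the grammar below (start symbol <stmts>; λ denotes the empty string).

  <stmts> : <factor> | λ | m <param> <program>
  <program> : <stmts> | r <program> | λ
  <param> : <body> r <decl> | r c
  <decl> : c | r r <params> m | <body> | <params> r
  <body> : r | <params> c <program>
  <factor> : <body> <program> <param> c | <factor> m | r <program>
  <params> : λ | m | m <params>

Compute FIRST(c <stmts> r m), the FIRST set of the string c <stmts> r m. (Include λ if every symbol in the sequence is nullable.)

c is a terminal; add {c} and stop.

{ c }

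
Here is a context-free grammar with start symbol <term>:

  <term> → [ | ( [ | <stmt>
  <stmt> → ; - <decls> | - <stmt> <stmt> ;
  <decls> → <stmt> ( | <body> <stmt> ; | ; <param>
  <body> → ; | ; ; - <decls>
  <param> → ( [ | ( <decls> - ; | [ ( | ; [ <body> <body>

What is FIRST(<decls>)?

{ -, ; }

From <decls> → <stmt> (: add FIRST(<stmt>) = { -, ; }.
From <decls> → <body> <stmt> ;: add FIRST(<body>) = { ; }.
<decls> → ; <param> contributes {;}.
Union: FIRST(<decls>) = { -, ; }.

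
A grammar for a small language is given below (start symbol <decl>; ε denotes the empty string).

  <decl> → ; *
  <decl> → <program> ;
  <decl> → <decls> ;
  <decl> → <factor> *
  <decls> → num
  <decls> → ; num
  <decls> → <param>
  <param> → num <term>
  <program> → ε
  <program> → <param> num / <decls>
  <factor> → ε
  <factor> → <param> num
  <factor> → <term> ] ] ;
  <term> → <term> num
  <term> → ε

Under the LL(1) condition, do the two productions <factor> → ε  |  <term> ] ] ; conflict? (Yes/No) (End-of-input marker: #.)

FIRST(ε) = { ε } and FIRST(<term> ] ] ;) = { ], num }.
The first is nullable but FOLLOW(<factor>) = { * } is disjoint from FIRST of the second.

No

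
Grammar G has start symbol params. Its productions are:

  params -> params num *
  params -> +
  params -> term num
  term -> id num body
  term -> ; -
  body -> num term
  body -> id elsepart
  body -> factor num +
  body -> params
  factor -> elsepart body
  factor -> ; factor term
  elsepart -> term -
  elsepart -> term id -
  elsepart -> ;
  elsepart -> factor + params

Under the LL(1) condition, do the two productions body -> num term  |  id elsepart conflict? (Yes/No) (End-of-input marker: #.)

FIRST(num term) = { num } and FIRST(id elsepart) = { id }.
The FIRST sets are disjoint and neither alternative is nullable — no conflict.

No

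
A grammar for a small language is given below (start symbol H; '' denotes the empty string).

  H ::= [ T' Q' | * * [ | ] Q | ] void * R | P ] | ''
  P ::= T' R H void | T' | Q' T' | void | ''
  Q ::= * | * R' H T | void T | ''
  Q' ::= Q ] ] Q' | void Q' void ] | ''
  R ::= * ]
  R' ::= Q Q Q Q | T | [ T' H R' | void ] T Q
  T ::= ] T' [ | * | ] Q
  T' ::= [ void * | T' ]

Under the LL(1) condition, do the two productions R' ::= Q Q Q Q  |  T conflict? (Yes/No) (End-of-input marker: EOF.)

FIRST(Q Q Q Q) = { *, void, '' } and FIRST(T) = { *, ] }.
Both contain *, so the two alternatives are not disjoint — LL(1) conflict.

Yes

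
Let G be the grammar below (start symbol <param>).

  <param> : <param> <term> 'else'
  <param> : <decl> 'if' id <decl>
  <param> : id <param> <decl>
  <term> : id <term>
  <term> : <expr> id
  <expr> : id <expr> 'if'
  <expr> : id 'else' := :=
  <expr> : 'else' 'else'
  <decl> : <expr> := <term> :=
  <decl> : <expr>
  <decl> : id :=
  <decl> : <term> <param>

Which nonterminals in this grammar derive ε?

No nonterminal has an empty production or an RHS whose symbols are all nullable.

{ } (none)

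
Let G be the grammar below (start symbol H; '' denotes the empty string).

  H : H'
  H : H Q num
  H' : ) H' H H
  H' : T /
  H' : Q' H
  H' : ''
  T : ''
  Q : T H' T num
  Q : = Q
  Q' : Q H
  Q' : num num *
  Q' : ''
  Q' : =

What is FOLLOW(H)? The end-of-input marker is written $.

H is the start symbol, so $ ∈ FOLLOW(H).
In H : H Q num: add FIRST(Q num) = { ), /, =, num }.
In H' : ) H' H H: add FIRST(H)\{''} = { ), /, =, num }.
  Since H is nullable, also add FOLLOW(H') = { $, ), /, =, num }.
In H' : ) H' H H: H is at the end, add FOLLOW(H') = { $, ), /, =, num }.
In H' : Q' H: H is at the end, add FOLLOW(H') = { $, ), /, =, num }.
In Q' : Q H: H is at the end, add FOLLOW(Q') = { $, ), /, =, num }.
Union: FOLLOW(H) = { $, ), /, =, num }.

{ $, ), /, =, num }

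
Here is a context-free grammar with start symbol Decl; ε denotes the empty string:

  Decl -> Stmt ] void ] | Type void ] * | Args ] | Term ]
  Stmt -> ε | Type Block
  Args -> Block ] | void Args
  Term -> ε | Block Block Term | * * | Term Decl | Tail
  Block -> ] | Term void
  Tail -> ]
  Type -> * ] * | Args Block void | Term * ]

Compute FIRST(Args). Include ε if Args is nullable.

From Args -> Block ]: add FIRST(Block) = { *, ], void }.
Args -> void Args contributes {void}.
Union: FIRST(Args) = { *, ], void }.

{ *, ], void }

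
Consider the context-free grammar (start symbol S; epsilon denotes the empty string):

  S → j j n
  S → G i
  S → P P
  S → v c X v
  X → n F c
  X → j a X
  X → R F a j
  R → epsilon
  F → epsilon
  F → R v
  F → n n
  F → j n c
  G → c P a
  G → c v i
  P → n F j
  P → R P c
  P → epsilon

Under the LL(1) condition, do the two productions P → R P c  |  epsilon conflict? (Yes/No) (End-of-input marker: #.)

FIRST(R P c) = { c, n } and FIRST(epsilon) = { epsilon }.
The second alternative is nullable and FOLLOW(P) = { #, a, c, n } shares c with FIRST of the first — conflict.

Yes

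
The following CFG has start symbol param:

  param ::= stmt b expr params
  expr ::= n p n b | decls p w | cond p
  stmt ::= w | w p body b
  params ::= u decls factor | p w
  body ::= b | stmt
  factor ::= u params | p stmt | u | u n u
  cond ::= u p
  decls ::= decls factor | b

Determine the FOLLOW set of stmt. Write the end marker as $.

{ $, b, p, u }

In param ::= stmt b expr params: add FIRST(b expr params) = { b }.
In body ::= stmt: stmt is at the end, add FOLLOW(body) = { b }.
In factor ::= p stmt: stmt is at the end, add FOLLOW(factor) = { $, p, u }.
Union: FOLLOW(stmt) = { $, b, p, u }.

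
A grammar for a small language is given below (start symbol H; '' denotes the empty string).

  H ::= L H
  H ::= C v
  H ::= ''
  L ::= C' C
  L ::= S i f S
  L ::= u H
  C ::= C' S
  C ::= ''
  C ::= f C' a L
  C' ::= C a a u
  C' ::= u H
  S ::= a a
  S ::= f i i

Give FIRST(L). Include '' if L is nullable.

From L ::= C' C: add FIRST(C') = { a, f, u }.
From L ::= S i f S: add FIRST(S) = { a, f }.
L ::= u H contributes {u}.
Union: FIRST(L) = { a, f, u }.

{ a, f, u }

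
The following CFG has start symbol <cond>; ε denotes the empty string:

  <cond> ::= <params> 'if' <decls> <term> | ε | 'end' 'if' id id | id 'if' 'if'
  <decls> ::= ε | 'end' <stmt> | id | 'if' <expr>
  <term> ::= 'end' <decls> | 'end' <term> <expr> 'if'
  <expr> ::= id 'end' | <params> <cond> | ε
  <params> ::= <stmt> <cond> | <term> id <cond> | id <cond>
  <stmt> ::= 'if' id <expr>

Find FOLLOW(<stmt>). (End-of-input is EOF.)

{ EOF, 'end', 'if', id }

In <decls> ::= 'end' <stmt>: <stmt> is at the end, add FOLLOW(<decls>) = { EOF, 'end', 'if', id }.
In <params> ::= <stmt> <cond>: add FIRST(<cond>)\{ε} = { 'end', 'if', id }.
  Since <cond> is nullable, also add FOLLOW(<params>) = { EOF, 'end', 'if', id }.
Union: FOLLOW(<stmt>) = { EOF, 'end', 'if', id }.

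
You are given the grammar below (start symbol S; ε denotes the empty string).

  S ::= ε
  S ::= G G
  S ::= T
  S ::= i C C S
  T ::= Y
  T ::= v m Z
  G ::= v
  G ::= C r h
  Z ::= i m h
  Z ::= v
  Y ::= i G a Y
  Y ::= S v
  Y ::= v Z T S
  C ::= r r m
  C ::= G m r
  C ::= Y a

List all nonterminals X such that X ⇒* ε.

Directly nullable (have an ε-production): S.
No other nonterminal has a production whose RHS symbols are all nullable.

{ S }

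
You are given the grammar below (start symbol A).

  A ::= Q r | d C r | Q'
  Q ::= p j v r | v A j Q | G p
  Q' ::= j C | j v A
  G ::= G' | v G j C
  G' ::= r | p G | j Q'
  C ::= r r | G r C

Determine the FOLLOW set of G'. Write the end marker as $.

In G ::= G': G' is at the end, add FOLLOW(G) = { j, p, r }.
Union: FOLLOW(G') = { j, p, r }.

{ j, p, r }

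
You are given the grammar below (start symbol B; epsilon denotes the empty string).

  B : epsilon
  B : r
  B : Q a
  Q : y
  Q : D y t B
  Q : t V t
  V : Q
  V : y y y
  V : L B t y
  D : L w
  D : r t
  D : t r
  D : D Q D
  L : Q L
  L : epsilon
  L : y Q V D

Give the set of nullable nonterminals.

Directly nullable (have an epsilon-production): B, L.
No other nonterminal has a production whose RHS symbols are all nullable.

{ B, L }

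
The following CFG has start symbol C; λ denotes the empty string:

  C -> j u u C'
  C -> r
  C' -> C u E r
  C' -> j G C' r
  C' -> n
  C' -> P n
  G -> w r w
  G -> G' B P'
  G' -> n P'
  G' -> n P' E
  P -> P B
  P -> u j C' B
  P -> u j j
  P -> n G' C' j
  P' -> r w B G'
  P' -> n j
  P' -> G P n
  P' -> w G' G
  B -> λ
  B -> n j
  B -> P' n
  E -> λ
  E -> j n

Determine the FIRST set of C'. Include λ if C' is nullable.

{ j, n, r, u }

From C' -> C u E r: add FIRST(C) = { j, r }.
C' -> j G C' r contributes {j}.
C' -> n contributes {n}.
From C' -> P n: add FIRST(P) = { n, u }.
Union: FIRST(C') = { j, n, r, u }.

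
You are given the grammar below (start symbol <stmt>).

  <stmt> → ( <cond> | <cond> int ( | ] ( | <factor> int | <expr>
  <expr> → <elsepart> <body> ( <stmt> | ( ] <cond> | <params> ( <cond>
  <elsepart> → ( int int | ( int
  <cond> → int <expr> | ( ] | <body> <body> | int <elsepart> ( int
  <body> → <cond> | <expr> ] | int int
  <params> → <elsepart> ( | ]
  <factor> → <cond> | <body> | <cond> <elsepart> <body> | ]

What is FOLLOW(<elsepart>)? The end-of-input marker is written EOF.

In <expr> → <elsepart> <body> ( <stmt>: add FIRST(<body> ( <stmt>) = { (, ], int }.
In <cond> → int <elsepart> ( int: add FIRST(( int) = { ( }.
In <params> → <elsepart> (: add FIRST(() = { ( }.
In <factor> → <cond> <elsepart> <body>: add FIRST(<body>) = { (, ], int }.
Union: FOLLOW(<elsepart>) = { (, ], int }.

{ (, ], int }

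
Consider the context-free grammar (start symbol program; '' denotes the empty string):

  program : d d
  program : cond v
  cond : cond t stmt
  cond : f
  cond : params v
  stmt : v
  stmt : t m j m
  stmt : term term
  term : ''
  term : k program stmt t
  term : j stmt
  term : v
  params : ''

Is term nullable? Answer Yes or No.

term has an ''-production, so term ⇒ ''.

Yes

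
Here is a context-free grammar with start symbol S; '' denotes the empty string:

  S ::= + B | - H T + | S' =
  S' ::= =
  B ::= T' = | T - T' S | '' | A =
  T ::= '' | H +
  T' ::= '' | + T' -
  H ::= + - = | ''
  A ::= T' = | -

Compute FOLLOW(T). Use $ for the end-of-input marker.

{ +, - }

In S ::= - H T +: add FIRST(+) = { + }.
In B ::= T - T' S: add FIRST(- T' S) = { - }.
Union: FOLLOW(T) = { +, - }.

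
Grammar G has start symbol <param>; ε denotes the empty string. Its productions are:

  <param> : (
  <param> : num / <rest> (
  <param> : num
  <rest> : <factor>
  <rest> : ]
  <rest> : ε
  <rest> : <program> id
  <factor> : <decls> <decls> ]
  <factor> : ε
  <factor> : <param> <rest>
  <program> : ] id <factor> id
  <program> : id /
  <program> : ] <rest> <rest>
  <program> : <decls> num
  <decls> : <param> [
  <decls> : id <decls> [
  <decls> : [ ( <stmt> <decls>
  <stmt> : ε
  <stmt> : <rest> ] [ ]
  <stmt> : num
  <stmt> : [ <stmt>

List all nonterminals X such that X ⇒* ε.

{ <factor>, <rest>, <stmt> }

Directly nullable (have an ε-production): <rest>, <factor>, <stmt>.
No other nonterminal has a production whose RHS symbols are all nullable.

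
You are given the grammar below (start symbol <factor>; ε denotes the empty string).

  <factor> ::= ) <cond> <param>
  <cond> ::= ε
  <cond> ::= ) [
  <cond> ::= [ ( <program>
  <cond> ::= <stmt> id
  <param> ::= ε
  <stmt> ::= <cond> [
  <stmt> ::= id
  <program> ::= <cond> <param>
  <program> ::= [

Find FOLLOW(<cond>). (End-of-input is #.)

{ #, [ }

In <factor> ::= ) <cond> <param>: add FIRST(<param>)\{ε} = {  }.
  Since <param> is nullable, also add FOLLOW(<factor>) = { # }.
In <stmt> ::= <cond> [: add FIRST([) = { [ }.
In <program> ::= <cond> <param>: add FIRST(<param>)\{ε} = {  }.
  Since <param> is nullable, also add FOLLOW(<program>) = { #, [ }.
Union: FOLLOW(<cond>) = { #, [ }.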